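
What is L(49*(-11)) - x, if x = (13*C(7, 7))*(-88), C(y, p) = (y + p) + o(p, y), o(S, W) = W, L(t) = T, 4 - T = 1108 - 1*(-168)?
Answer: 22752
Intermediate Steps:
T = -1272 (T = 4 - (1108 - 1*(-168)) = 4 - (1108 + 168) = 4 - 1*1276 = 4 - 1276 = -1272)
L(t) = -1272
C(y, p) = p + 2*y (C(y, p) = (y + p) + y = (p + y) + y = p + 2*y)
x = -24024 (x = (13*(7 + 2*7))*(-88) = (13*(7 + 14))*(-88) = (13*21)*(-88) = 273*(-88) = -24024)
L(49*(-11)) - x = -1272 - 1*(-24024) = -1272 + 24024 = 22752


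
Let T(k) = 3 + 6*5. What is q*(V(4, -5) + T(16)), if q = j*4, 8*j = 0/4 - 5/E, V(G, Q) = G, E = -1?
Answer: 185/2 ≈ 92.500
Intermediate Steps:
j = 5/8 (j = (0/4 - 5/(-1))/8 = (0*(¼) - 5*(-1))/8 = (0 + 5)/8 = (⅛)*5 = 5/8 ≈ 0.62500)
q = 5/2 (q = (5/8)*4 = 5/2 ≈ 2.5000)
T(k) = 33 (T(k) = 3 + 30 = 33)
q*(V(4, -5) + T(16)) = 5*(4 + 33)/2 = (5/2)*37 = 185/2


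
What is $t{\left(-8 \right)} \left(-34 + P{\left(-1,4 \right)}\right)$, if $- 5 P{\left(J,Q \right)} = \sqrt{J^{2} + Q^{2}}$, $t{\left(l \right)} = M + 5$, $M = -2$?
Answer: $-102 - \frac{3 \sqrt{17}}{5} \approx -104.47$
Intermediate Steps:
$t{\left(l \right)} = 3$ ($t{\left(l \right)} = -2 + 5 = 3$)
$P{\left(J,Q \right)} = - \frac{\sqrt{J^{2} + Q^{2}}}{5}$
$t{\left(-8 \right)} \left(-34 + P{\left(-1,4 \right)}\right) = 3 \left(-34 - \frac{\sqrt{\left(-1\right)^{2} + 4^{2}}}{5}\right) = 3 \left(-34 - \frac{\sqrt{1 + 16}}{5}\right) = 3 \left(-34 - \frac{\sqrt{17}}{5}\right) = -102 - \frac{3 \sqrt{17}}{5}$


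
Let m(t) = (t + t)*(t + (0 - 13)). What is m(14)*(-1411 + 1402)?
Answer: -252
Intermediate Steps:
m(t) = 2*t*(-13 + t) (m(t) = (2*t)*(t - 13) = (2*t)*(-13 + t) = 2*t*(-13 + t))
m(14)*(-1411 + 1402) = (2*14*(-13 + 14))*(-1411 + 1402) = (2*14*1)*(-9) = 28*(-9) = -252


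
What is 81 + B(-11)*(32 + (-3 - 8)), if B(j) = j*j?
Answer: 2622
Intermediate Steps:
B(j) = j²
81 + B(-11)*(32 + (-3 - 8)) = 81 + (-11)²*(32 + (-3 - 8)) = 81 + 121*(32 - 11) = 81 + 121*21 = 81 + 2541 = 2622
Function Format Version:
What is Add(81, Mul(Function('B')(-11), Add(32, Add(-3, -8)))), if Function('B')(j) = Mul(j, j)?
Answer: 2622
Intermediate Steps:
Function('B')(j) = Pow(j, 2)
Add(81, Mul(Function('B')(-11), Add(32, Add(-3, -8)))) = Add(81, Mul(Pow(-11, 2), Add(32, Add(-3, -8)))) = Add(81, Mul(121, Add(32, -11))) = Add(81, Mul(121, 21)) = Add(81, 2541) = 2622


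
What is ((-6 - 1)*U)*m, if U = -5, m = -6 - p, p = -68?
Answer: 2170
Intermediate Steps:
m = 62 (m = -6 - 1*(-68) = -6 + 68 = 62)
((-6 - 1)*U)*m = ((-6 - 1)*(-5))*62 = -7*(-5)*62 = 35*62 = 2170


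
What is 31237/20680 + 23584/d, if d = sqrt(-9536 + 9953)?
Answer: 31237/20680 + 23584*sqrt(417)/417 ≈ 1156.4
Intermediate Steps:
d = sqrt(417) ≈ 20.421
31237/20680 + 23584/d = 31237/20680 + 23584/(sqrt(417)) = 31237*(1/20680) + 23584*(sqrt(417)/417) = 31237/20680 + 23584*sqrt(417)/417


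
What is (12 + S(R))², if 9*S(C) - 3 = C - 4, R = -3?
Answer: 10816/81 ≈ 133.53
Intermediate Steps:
S(C) = -⅑ + C/9 (S(C) = ⅓ + (C - 4)/9 = ⅓ + (-4 + C)/9 = ⅓ + (-4/9 + C/9) = -⅑ + C/9)
(12 + S(R))² = (12 + (-⅑ + (⅑)*(-3)))² = (12 + (-⅑ - ⅓))² = (12 - 4/9)² = (104/9)² = 10816/81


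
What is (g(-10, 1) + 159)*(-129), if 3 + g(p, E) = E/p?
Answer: -201111/10 ≈ -20111.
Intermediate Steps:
g(p, E) = -3 + E/p
(g(-10, 1) + 159)*(-129) = ((-3 + 1/(-10)) + 159)*(-129) = ((-3 + 1*(-1/10)) + 159)*(-129) = ((-3 - 1/10) + 159)*(-129) = (-31/10 + 159)*(-129) = (1559/10)*(-129) = -201111/10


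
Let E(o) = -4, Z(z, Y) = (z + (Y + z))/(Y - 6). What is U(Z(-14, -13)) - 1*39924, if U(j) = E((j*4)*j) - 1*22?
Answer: -39950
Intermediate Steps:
Z(z, Y) = (Y + 2*z)/(-6 + Y)
U(j) = -26 (U(j) = -4 - 1*22 = -4 - 22 = -26)
U(Z(-14, -13)) - 1*39924 = -26 - 1*39924 = -26 - 39924 = -39950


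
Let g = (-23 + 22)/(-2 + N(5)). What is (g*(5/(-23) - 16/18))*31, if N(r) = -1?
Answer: -7099/621 ≈ -11.432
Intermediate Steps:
g = ⅓ (g = (-23 + 22)/(-2 - 1) = -1/(-3) = -1*(-⅓) = ⅓ ≈ 0.33333)
(g*(5/(-23) - 16/18))*31 = ((5/(-23) - 16/18)/3)*31 = ((5*(-1/23) - 16*1/18)/3)*31 = ((-5/23 - 8/9)/3)*31 = ((⅓)*(-229/207))*31 = -229/621*31 = -7099/621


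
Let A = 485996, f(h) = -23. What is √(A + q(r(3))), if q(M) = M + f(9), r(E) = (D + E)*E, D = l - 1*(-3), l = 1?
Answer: √485994 ≈ 697.13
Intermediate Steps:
D = 4 (D = 1 - 1*(-3) = 1 + 3 = 4)
r(E) = E*(4 + E) (r(E) = (4 + E)*E = E*(4 + E))
q(M) = -23 + M (q(M) = M - 23 = -23 + M)
√(A + q(r(3))) = √(485996 + (-23 + 3*(4 + 3))) = √(485996 + (-23 + 3*7)) = √(485996 + (-23 + 21)) = √(485996 - 2) = √485994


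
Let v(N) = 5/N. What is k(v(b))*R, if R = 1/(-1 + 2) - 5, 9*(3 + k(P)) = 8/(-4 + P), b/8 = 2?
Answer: 6884/531 ≈ 12.964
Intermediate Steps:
b = 16 (b = 8*2 = 16)
k(P) = -3 + 8/(9*(-4 + P)) (k(P) = -3 + (8/(-4 + P))/9 = -3 + 8/(9*(-4 + P)))
R = -4 (R = 1/1 - 5 = 1 - 5 = -4)
k(v(b))*R = ((116 - 135/16)/(9*(-4 + 5/16)))*(-4) = ((116 - 135/16)/(9*(-4 + 5*(1/16))))*(-4) = ((116 - 27*5/16)/(9*(-4 + 5/16)))*(-4) = ((116 - 135/16)/(9*(-59/16)))*(-4) = ((⅑)*(-16/59)*(1721/16))*(-4) = -1721/531*(-4) = 6884/531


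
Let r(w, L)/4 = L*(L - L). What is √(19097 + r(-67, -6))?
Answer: 13*√113 ≈ 138.19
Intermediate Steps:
r(w, L) = 0 (r(w, L) = 4*(L*(L - L)) = 4*(L*0) = 4*0 = 0)
√(19097 + r(-67, -6)) = √(19097 + 0) = √19097 = 13*√113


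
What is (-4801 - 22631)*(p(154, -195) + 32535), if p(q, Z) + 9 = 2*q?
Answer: -900702288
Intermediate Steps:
p(q, Z) = -9 + 2*q
(-4801 - 22631)*(p(154, -195) + 32535) = (-4801 - 22631)*((-9 + 2*154) + 32535) = -27432*((-9 + 308) + 32535) = -27432*(299 + 32535) = -27432*32834 = -900702288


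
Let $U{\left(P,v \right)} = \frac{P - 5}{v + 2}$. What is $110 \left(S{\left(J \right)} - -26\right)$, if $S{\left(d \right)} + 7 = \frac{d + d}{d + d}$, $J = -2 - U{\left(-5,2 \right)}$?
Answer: $2200$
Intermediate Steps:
$U{\left(P,v \right)} = \frac{-5 + P}{2 + v}$
$J = \frac{1}{2}$ ($J = -2 - \frac{-5 - 5}{2 + 2} = -2 - \frac{1}{4} \left(-10\right) = -2 - - \frac{5}{2} = -2 + \frac{5}{2} = \frac{1}{2} \approx 0.5$)
$S{\left(d \right)} = -6$ ($S{\left(d \right)} = -7 + \frac{d + d}{d + d} = -7 + \frac{2 d}{2 d} = -7 + 2 d \frac{1}{2 d} = -7 + 1 = -6$)
$110 \left(S{\left(J \right)} - -26\right) = 110 \left(-6 - -26\right) = 110 \left(-6 + 26\right) = 110 \cdot 20 = 2200$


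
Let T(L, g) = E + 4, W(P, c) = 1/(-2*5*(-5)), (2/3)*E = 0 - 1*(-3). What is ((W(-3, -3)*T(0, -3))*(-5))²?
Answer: 289/400 ≈ 0.72250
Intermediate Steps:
E = 9/2 (E = 3*(0 - 1*(-3))/2 = 3*(0 + 3)/2 = (3/2)*3 = 9/2 ≈ 4.5000)
W(P, c) = 1/50 (W(P, c) = 1/(-10*(-5)) = 1/50)
T(L, g) = 17/2 (T(L, g) = 9/2 + 4 = 17/2)
((W(-3, -3)*T(0, -3))*(-5))² = (((1/50)*(17/2))*(-5))² = ((17/100)*(-5))² = (-17/20)² = 289/400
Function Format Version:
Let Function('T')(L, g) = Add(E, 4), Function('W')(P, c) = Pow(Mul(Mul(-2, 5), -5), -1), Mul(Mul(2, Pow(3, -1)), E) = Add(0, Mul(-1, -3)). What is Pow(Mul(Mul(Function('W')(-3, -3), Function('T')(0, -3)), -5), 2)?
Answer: Rational(289, 400) ≈ 0.72250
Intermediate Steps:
E = Rational(9, 2) (E = Mul(Rational(3, 2), Add(0, Mul(-1, -3))) = Mul(Rational(3, 2), Add(0, 3)) = Mul(Rational(3, 2), 3) = Rational(9, 2) ≈ 4.5000)
Function('W')(P, c) = Rational(1, 50) (Function('W')(P, c) = Pow(Mul(-10, -5), -1) = Pow(50, -1) = Rational(1, 50))
Function('T')(L, g) = Rational(17, 2) (Function('T')(L, g) = Add(Rational(9, 2), 4) = Rational(17, 2))
Pow(Mul(Mul(Function('W')(-3, -3), Function('T')(0, -3)), -5), 2) = Pow(Mul(Mul(Rational(1, 50), Rational(17, 2)), -5), 2) = Pow(Mul(Rational(17, 100), -5), 2) = Pow(Rational(-17, 20), 2) = Rational(289, 400)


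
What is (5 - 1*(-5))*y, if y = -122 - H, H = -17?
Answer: -1050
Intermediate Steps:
y = -105 (y = -122 - 1*(-17) = -122 + 17 = -105)
(5 - 1*(-5))*y = (5 - 1*(-5))*(-105) = (5 + 5)*(-105) = 10*(-105) = -1050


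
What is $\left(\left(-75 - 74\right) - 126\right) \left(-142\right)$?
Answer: $39050$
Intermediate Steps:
$\left(\left(-75 - 74\right) - 126\right) \left(-142\right) = \left(-149 - 126\right) \left(-142\right) = \left(-275\right) \left(-142\right) = 39050$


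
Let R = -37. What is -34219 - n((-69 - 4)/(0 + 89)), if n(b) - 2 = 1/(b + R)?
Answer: -115187797/3366 ≈ -34221.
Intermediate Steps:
n(b) = 2 + 1/(-37 + b) (n(b) = 2 + 1/(b - 37) = 2 + 1/(-37 + b))
-34219 - n((-69 - 4)/(0 + 89)) = -34219 - (-73 + 2*((-69 - 4)/(0 + 89)))/(-37 + (-69 - 4)/(0 + 89)) = -34219 - (-73 + 2*(-73/89))/(-37 - 73/89) = -34219 - (-73 - 146/89)/(-3366/89) = -34219 - (-89)*(-6643)/(3366*89) = -34219 - 1*6643/3366 = -34219 - 6643/3366 = -115187797/3366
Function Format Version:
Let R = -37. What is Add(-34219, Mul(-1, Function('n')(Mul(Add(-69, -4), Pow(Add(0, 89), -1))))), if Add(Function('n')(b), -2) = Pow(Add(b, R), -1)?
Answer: Rational(-115187797, 3366) ≈ -34221.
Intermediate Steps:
Function('n')(b) = Add(2, Pow(Add(-37, b), -1)) (Function('n')(b) = Add(2, Pow(Add(b, -37), -1)) = Add(2, Pow(Add(-37, b), -1)))
Add(-34219, Mul(-1, Function('n')(Mul(Add(-69, -4), Pow(Add(0, 89), -1))))) = Add(-34219, Mul(-1, Mul(Pow(Add(-37, Mul(Add(-69, -4), Pow(Add(0, 89), -1))), -1), Add(-73, Mul(2, Mul(Add(-69, -4), Pow(Add(0, 89), -1))))))) = Add(-34219, Mul(-1, Mul(Pow(Add(-37, Mul(-73, Pow(89, -1))), -1), Add(-73, Mul(2, Mul(-73, Pow(89, -1))))))) = Add(-34219, Mul(-1, Mul(Pow(Add(-37, Mul(-73, Rational(1, 89))), -1), Add(-73, Mul(2, Mul(-73, Rational(1, 89))))))) = Add(-34219, Mul(-1, Mul(Pow(Add(-37, Rational(-73, 89)), -1), Add(-73, Mul(2, Rational(-73, 89)))))) = Add(-34219, Mul(-1, Mul(Pow(Rational(-3366, 89), -1), Add(-73, Rational(-146, 89))))) = Add(-34219, Mul(-1, Mul(Rational(-89, 3366), Rational(-6643, 89)))) = Add(-34219, Mul(-1, Rational(6643, 3366))) = Add(-34219, Rational(-6643, 3366)) = Rational(-115187797, 3366)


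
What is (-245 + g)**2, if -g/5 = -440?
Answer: 3822025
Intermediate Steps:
g = 2200 (g = -5*(-440) = 2200)
(-245 + g)**2 = (-245 + 2200)**2 = 1955**2 = 3822025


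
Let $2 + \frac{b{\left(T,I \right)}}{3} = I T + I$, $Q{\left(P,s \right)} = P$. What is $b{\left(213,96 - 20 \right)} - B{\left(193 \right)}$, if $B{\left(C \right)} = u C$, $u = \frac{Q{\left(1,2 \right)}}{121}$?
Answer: $\frac{5902913}{121} \approx 48784.0$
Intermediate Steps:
$u = \frac{1}{121}$ ($u = 1 \cdot \frac{1}{121} = \frac{1}{121} \approx 0.0082645$)
$b{\left(T,I \right)} = -6 + 3 I + 3 I T$ ($b{\left(T,I \right)} = -6 + 3 \left(I T + I\right) = -6 + 3 \left(I + I T\right) = -6 + \left(3 I + 3 I T\right) = -6 + 3 I + 3 I T$)
$B{\left(C \right)} = \frac{C}{121}$
$b{\left(213,96 - 20 \right)} - B{\left(193 \right)} = \left(-6 + 3 \left(96 - 20\right) + 3 \left(96 - 20\right) 213\right) - \frac{1}{121} \cdot 193 = \left(-6 + 3 \cdot 76 + 3 \cdot 76 \cdot 213\right) - \frac{193}{121} = \left(-6 + 228 + 48564\right) - \frac{193}{121} = 48786 - \frac{193}{121} = \frac{5902913}{121}$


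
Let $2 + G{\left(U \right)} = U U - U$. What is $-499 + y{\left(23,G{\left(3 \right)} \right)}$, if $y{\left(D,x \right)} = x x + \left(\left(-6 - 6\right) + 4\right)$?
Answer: $-491$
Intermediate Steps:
$G{\left(U \right)} = -2 + U^{2} - U$ ($G{\left(U \right)} = -2 - \left(U - U U\right) = -2 + \left(U^{2} - U\right) = -2 + U^{2} - U$)
$y{\left(D,x \right)} = -8 + x^{2}$ ($y{\left(D,x \right)} = x^{2} + \left(-12 + 4\right) = x^{2} - 8 = -8 + x^{2}$)
$-499 + y{\left(23,G{\left(3 \right)} \right)} = -499 - \left(8 - \left(-2 + 3^{2} - 3\right)^{2}\right) = -499 - \left(8 - \left(-2 + 9 - 3\right)^{2}\right) = -499 - \left(8 - 4^{2}\right) = -499 + \left(-8 + 16\right) = -499 + 8 = -491$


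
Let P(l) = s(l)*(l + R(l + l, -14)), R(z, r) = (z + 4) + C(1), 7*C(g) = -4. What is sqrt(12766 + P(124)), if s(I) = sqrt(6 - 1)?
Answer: sqrt(625534 + 18396*sqrt(5))/7 ≈ 116.64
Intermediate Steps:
C(g) = -4/7 (C(g) = (1/7)*(-4) = -4/7)
s(I) = sqrt(5)
R(z, r) = 24/7 + z (R(z, r) = (z + 4) - 4/7 = (4 + z) - 4/7 = 24/7 + z)
P(l) = sqrt(5)*(24/7 + 3*l) (P(l) = sqrt(5)*(l + (24/7 + (l + l))) = sqrt(5)*(l + (24/7 + 2*l)) = sqrt(5)*(24/7 + 3*l))
sqrt(12766 + P(124)) = sqrt(12766 + sqrt(5)*(24/7 + 3*124)) = sqrt(12766 + sqrt(5)*(24/7 + 372)) = sqrt(12766 + sqrt(5)*(2628/7)) = sqrt(12766 + 2628*sqrt(5)/7)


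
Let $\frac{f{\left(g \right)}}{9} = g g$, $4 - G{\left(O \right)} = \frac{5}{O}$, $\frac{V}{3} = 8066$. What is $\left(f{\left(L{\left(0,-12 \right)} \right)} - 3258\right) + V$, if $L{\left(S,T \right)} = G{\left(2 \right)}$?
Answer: $\frac{83841}{4} \approx 20960.0$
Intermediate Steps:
$V = 24198$ ($V = 3 \cdot 8066 = 24198$)
$G{\left(O \right)} = 4 - \frac{5}{O}$
$L{\left(S,T \right)} = \frac{3}{2}$ ($L{\left(S,T \right)} = 4 - \frac{5}{2} = \frac{3}{2}$)
$f{\left(g \right)} = 9 g^{2}$ ($f{\left(g \right)} = 9 g g = 9 g^{2}$)
$\left(f{\left(L{\left(0,-12 \right)} \right)} - 3258\right) + V = \left(9 \left(\frac{3}{2}\right)^{2} - 3258\right) + 24198 = \left(9 \cdot \frac{9}{4} - 3258\right) + 24198 = \left(\frac{81}{4} - 3258\right) + 24198 = - \frac{12951}{4} + 24198 = \frac{83841}{4}$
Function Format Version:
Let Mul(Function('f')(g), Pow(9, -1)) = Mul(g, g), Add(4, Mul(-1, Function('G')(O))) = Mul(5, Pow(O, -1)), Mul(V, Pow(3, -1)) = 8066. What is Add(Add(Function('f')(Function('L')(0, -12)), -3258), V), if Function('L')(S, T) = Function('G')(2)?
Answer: Rational(83841, 4) ≈ 20960.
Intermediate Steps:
V = 24198 (V = Mul(3, 8066) = 24198)
Function('G')(O) = Add(4, Mul(-5, Pow(O, -1))) (Function('G')(O) = Add(4, Mul(-1, Mul(5, Pow(O, -1)))) = Add(4, Mul(-5, Pow(O, -1))))
Function('L')(S, T) = Rational(3, 2) (Function('L')(S, T) = Add(4, Mul(-5, Pow(2, -1))) = Add(4, Mul(-5, Rational(1, 2))) = Add(4, Rational(-5, 2)) = Rational(3, 2))
Function('f')(g) = Mul(9, Pow(g, 2)) (Function('f')(g) = Mul(9, Mul(g, g)) = Mul(9, Pow(g, 2)))
Add(Add(Function('f')(Function('L')(0, -12)), -3258), V) = Add(Add(Mul(9, Pow(Rational(3, 2), 2)), -3258), 24198) = Add(Add(Mul(9, Rational(9, 4)), -3258), 24198) = Add(Add(Rational(81, 4), -3258), 24198) = Add(Rational(-12951, 4), 24198) = Rational(83841, 4)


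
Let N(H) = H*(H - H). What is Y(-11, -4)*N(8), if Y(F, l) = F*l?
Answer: 0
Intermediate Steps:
N(H) = 0 (N(H) = H*0 = 0)
Y(-11, -4)*N(8) = -11*(-4)*0 = 44*0 = 0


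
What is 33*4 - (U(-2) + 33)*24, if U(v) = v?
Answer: -612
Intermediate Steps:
33*4 - (U(-2) + 33)*24 = 33*4 - (-2 + 33)*24 = 132 - 31*24 = 132 - 1*744 = 132 - 744 = -612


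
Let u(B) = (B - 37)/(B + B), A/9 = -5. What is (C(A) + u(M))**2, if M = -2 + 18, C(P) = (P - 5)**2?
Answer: 6396640441/1024 ≈ 6.2467e+6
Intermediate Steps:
A = -45 (A = 9*(-5) = -45)
C(P) = (-5 + P)**2
M = 16
u(B) = (-37 + B)/(2*B) (u(B) = (-37 + B)/((2*B)) = (-37 + B)*(1/(2*B)) = (-37 + B)/(2*B))
(C(A) + u(M))**2 = ((-5 - 45)**2 + (1/2)*(-37 + 16)/16)**2 = ((-50)**2 + (1/2)*(1/16)*(-21))**2 = (2500 - 21/32)**2 = (79979/32)**2 = 6396640441/1024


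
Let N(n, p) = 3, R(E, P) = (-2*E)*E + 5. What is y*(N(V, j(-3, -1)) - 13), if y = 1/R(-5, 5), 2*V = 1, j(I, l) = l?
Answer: 2/9 ≈ 0.22222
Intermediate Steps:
R(E, P) = 5 - 2*E² (R(E, P) = -2*E² + 5 = 5 - 2*E²)
V = ½ (V = (½)*1 = ½ ≈ 0.50000)
y = -1/45 (y = 1/(5 - 2*(-5)²) = 1/(5 - 2*25) = 1/(5 - 50) = 1/(-45) = -1/45 ≈ -0.022222)
y*(N(V, j(-3, -1)) - 13) = -(3 - 13)/45 = -1/45*(-10) = 2/9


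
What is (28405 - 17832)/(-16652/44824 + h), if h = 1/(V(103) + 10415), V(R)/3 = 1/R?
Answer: -63550148276212/2232347853 ≈ -28468.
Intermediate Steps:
V(R) = 3/R
h = 103/1072748 (h = 1/(3/103 + 10415) = 1/(1072748/103) = 103/1072748 ≈ 9.6015e-5)
(28405 - 17832)/(-16652/44824 + h) = (28405 - 17832)/(-16652/44824 + 103/1072748) = 10573/(-16652*1/44824 + 103/1072748) = 10573/(-4163/11206 + 103/1072748) = 10573/(-2232347853/6010607044) = 10573*(-6010607044/2232347853) = -63550148276212/2232347853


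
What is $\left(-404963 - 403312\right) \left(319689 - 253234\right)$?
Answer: $-53713915125$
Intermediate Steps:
$\left(-404963 - 403312\right) \left(319689 - 253234\right) = \left(-808275\right) 66455 = -53713915125$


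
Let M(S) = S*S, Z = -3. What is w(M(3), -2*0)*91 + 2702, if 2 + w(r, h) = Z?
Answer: 2247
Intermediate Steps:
M(S) = S²
w(r, h) = -5 (w(r, h) = -2 - 3 = -5)
w(M(3), -2*0)*91 + 2702 = -5*91 + 2702 = -455 + 2702 = 2247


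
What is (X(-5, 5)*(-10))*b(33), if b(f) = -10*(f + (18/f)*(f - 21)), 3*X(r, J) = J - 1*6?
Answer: -14500/11 ≈ -1318.2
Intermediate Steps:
X(r, J) = -2 + J/3 (X(r, J) = (J - 1*6)/3 = (J - 6)/3 = (-6 + J)/3 = -2 + J/3)
b(f) = -10*f - 180*(-21 + f)/f (b(f) = -10*(f + (18/f)*(-21 + f)) = -10*(f + 18*(-21 + f)/f) = -10*f - 180*(-21 + f)/f)
(X(-5, 5)*(-10))*b(33) = ((-2 + (⅓)*5)*(-10))*(-180 - 10*33 + 3780/33) = ((-2 + 5/3)*(-10))*(-180 - 330 + 3780*(1/33)) = (-⅓*(-10))*(-180 - 330 + 1260/11) = (10/3)*(-4350/11) = -14500/11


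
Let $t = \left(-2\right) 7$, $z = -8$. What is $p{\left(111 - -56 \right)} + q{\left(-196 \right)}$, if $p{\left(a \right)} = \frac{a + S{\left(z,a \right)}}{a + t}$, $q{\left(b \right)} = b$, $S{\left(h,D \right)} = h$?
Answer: $- \frac{9943}{51} \approx -194.96$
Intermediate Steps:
$t = -14$
$p{\left(a \right)} = \frac{-8 + a}{-14 + a}$ ($p{\left(a \right)} = \frac{a - 8}{a - 14} = \frac{-8 + a}{-14 + a}$)
$p{\left(111 - -56 \right)} + q{\left(-196 \right)} = \frac{-8 + \left(111 - -56\right)}{-14 + \left(111 - -56\right)} - 196 = \frac{-8 + \left(111 + 56\right)}{-14 + \left(111 + 56\right)} - 196 = \frac{-8 + 167}{-14 + 167} - 196 = \frac{1}{153} \cdot 159 - 196 = \frac{53}{51} - 196 = - \frac{9943}{51}$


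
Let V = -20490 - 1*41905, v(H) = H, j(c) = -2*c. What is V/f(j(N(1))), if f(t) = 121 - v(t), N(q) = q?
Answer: -62395/123 ≈ -507.28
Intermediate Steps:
f(t) = 121 - t
V = -62395 (V = -20490 - 41905 = -62395)
V/f(j(N(1))) = -62395/(121 - (-2)) = -62395/(121 - 1*(-2)) = -62395/(121 + 2) = -62395/123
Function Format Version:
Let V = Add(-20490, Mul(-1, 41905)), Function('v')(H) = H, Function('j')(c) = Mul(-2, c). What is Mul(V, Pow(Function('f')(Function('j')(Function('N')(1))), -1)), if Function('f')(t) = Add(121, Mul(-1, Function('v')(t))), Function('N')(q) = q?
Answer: Rational(-62395, 123) ≈ -507.28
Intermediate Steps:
Function('f')(t) = Add(121, Mul(-1, t))
V = -62395 (V = Add(-20490, -41905) = -62395)
Mul(V, Pow(Function('f')(Function('j')(Function('N')(1))), -1)) = Mul(-62395, Pow(Add(121, Mul(-1, Mul(-2, 1))), -1)) = Mul(-62395, Pow(Add(121, Mul(-1, -2)), -1)) = Mul(-62395, Pow(Add(121, 2), -1)) = Mul(-62395, Pow(123, -1)) = Mul(-62395, Rational(1, 123)) = Rational(-62395, 123)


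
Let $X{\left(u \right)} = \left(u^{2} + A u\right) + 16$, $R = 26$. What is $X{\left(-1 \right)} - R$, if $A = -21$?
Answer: $12$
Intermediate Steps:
$X{\left(u \right)} = 16 + u^{2} - 21 u$ ($X{\left(u \right)} = \left(u^{2} - 21 u\right) + 16 = 16 + u^{2} - 21 u$)
$X{\left(-1 \right)} - R = \left(16 + \left(-1\right)^{2} - -21\right) - 26 = \left(16 + 1 + 21\right) - 26 = 38 - 26 = 12$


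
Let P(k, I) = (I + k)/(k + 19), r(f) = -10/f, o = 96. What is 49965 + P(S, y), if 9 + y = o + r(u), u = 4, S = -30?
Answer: 1099121/22 ≈ 49960.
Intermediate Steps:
y = 169/2 (y = -9 + (96 - 10/4) = -9 + (96 - 10*¼) = -9 + (96 - 5/2) = -9 + 187/2 = 169/2 ≈ 84.500)
P(k, I) = (I + k)/(19 + k)
49965 + P(S, y) = 49965 + (169/2 - 30)/(19 - 30) = 49965 + (109/2)/(-11) = 49965 - 1/11*109/2 = 49965 - 109/22 = 1099121/22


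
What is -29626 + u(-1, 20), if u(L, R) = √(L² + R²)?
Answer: -29626 + √401 ≈ -29606.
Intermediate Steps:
-29626 + u(-1, 20) = -29626 + √((-1)² + 20²) = -29626 + √(1 + 400) = -29626 + √401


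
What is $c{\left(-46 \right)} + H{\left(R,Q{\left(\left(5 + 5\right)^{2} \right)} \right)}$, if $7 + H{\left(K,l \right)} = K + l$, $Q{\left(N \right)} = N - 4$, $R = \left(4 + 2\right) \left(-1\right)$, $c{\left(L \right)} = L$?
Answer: $37$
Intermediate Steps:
$R = -6$ ($R = 6 \left(-1\right) = -6$)
$Q{\left(N \right)} = -4 + N$ ($Q{\left(N \right)} = N - 4 = -4 + N$)
$H{\left(K,l \right)} = -7 + K + l$ ($H{\left(K,l \right)} = -7 + \left(K + l\right) = -7 + K + l$)
$c{\left(-46 \right)} + H{\left(R,Q{\left(\left(5 + 5\right)^{2} \right)} \right)} = -46 - \left(17 - \left(5 + 5\right)^{2}\right) = -46 - \left(17 - 100\right) = -46 - -83 = -46 + 83 = 37$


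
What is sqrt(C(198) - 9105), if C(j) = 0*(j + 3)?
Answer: I*sqrt(9105) ≈ 95.42*I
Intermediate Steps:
C(j) = 0 (C(j) = 0*(3 + j) = 0)
sqrt(C(198) - 9105) = sqrt(0 - 9105) = sqrt(-9105) = I*sqrt(9105)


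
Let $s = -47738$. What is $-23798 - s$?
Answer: $23940$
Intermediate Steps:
$-23798 - s = -23798 - -47738 = -23798 + 47738 = 23940$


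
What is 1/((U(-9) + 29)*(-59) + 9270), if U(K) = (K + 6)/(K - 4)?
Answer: 13/98090 ≈ 0.00013253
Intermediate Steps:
U(K) = (6 + K)/(-4 + K)
1/((U(-9) + 29)*(-59) + 9270) = 1/(((6 - 9)/(-4 - 9) + 29)*(-59) + 9270) = 1/((-3/(-13) + 29)*(-59) + 9270) = 1/((-1/13*(-3) + 29)*(-59) + 9270) = 1/((3/13 + 29)*(-59) + 9270) = 1/((380/13)*(-59) + 9270) = 1/(-22420/13 + 9270) = 1/(98090/13) = 13/98090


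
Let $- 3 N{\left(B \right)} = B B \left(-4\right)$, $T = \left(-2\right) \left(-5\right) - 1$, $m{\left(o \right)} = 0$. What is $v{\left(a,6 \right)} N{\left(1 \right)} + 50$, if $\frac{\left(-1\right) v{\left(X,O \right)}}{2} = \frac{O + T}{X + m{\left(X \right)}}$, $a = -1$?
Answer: $90$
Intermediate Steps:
$T = 9$ ($T = 10 - 1 = 9$)
$N{\left(B \right)} = \frac{4 B^{2}}{3}$ ($N{\left(B \right)} = - \frac{B B \left(-4\right)}{3} = - \frac{B^{2} \left(-4\right)}{3} = - \frac{\left(-4\right) B^{2}}{3} = \frac{4 B^{2}}{3}$)
$v{\left(X,O \right)} = - \frac{2 \left(9 + O\right)}{X}$ ($v{\left(X,O \right)} = - 2 \frac{O + 9}{X + 0} = - 2 \frac{9 + O}{X} = - \frac{2 \left(9 + O\right)}{X}$)
$v{\left(a,6 \right)} N{\left(1 \right)} + 50 = \frac{2 \left(-9 - 6\right)}{-1} \frac{4 \cdot 1^{2}}{3} + 50 = 2 \left(-1\right) \left(-9 - 6\right) \frac{4}{3} \cdot 1 + 50 = 2 \left(-1\right) \left(-15\right) \frac{4}{3} + 50 = 30 \cdot \frac{4}{3} + 50 = 40 + 50 = 90$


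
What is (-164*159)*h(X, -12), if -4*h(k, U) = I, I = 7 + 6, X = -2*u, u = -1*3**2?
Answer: 84747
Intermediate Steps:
u = -9 (u = -1*9 = -9)
X = 18 (X = -2*(-9) = 18)
I = 13
h(k, U) = -13/4 (h(k, U) = -1/4*13 = -13/4)
(-164*159)*h(X, -12) = -164*159*(-13/4) = -26076*(-13/4) = 84747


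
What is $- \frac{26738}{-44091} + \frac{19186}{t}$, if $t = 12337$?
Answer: $\frac{1175796632}{543950667} \approx 2.1616$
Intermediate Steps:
$- \frac{26738}{-44091} + \frac{19186}{t} = - \frac{26738}{-44091} + \frac{19186}{12337} = \left(-26738\right) \left(- \frac{1}{44091}\right) + 19186 \cdot \frac{1}{12337} = \frac{26738}{44091} + \frac{19186}{12337} = \frac{1175796632}{543950667}$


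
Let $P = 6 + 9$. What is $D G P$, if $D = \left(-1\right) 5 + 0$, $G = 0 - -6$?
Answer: $-450$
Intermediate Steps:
$G = 6$ ($G = 0 + 6 = 6$)
$P = 15$
$D = -5$ ($D = -5 + 0 = -5$)
$D G P = \left(-5\right) 6 \cdot 15 = \left(-30\right) 15 = -450$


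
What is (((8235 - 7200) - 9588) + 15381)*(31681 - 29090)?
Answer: 17691348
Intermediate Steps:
(((8235 - 7200) - 9588) + 15381)*(31681 - 29090) = ((1035 - 9588) + 15381)*2591 = (-8553 + 15381)*2591 = 6828*2591 = 17691348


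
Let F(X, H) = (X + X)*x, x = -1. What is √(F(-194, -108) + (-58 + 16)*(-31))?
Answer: 13*√10 ≈ 41.110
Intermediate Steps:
F(X, H) = -2*X (F(X, H) = (X + X)*(-1) = (2*X)*(-1) = -2*X)
√(F(-194, -108) + (-58 + 16)*(-31)) = √(-2*(-194) + (-58 + 16)*(-31)) = √(388 - 42*(-31)) = √(388 + 1302) = √1690 = 13*√10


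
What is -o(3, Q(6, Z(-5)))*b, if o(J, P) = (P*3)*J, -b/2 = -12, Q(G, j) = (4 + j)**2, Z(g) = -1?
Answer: -1944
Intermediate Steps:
b = 24 (b = -2*(-12) = 24)
o(J, P) = 3*J*P (o(J, P) = (3*P)*J = 3*J*P)
-o(3, Q(6, Z(-5)))*b = -3*3*(4 - 1)**2*24 = -3*3*3**2*24 = -3*3*9*24 = -81*24 = -1*1944 = -1944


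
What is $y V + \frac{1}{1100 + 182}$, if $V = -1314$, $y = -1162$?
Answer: $\frac{1957444777}{1282} \approx 1.5269 \cdot 10^{6}$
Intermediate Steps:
$y V + \frac{1}{1100 + 182} = \left(-1162\right) \left(-1314\right) + \frac{1}{1100 + 182} = 1526868 + \frac{1}{1282} = \frac{1957444777}{1282}$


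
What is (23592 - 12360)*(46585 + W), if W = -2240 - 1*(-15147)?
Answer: 668214144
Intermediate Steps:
W = 12907 (W = -2240 + 15147 = 12907)
(23592 - 12360)*(46585 + W) = (23592 - 12360)*(46585 + 12907) = 11232*59492 = 668214144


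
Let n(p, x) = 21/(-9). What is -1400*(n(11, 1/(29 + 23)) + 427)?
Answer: -1783600/3 ≈ -5.9453e+5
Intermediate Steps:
n(p, x) = -7/3 (n(p, x) = 21*(-⅑) = -7/3)
-1400*(n(11, 1/(29 + 23)) + 427) = -1400*(-7/3 + 427) = -1400*1274/3 = -1783600/3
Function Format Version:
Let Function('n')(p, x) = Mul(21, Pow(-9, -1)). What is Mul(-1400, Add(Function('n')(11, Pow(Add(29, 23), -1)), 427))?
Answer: Rational(-1783600, 3) ≈ -5.9453e+5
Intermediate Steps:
Function('n')(p, x) = Rational(-7, 3) (Function('n')(p, x) = Mul(21, Rational(-1, 9)) = Rational(-7, 3))
Mul(-1400, Add(Function('n')(11, Pow(Add(29, 23), -1)), 427)) = Mul(-1400, Add(Rational(-7, 3), 427)) = Mul(-1400, Rational(1274, 3)) = Rational(-1783600, 3)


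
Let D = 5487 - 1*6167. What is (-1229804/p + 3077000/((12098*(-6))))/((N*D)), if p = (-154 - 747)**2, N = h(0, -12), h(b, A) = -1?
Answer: -323397586219/5008795933980 ≈ -0.064566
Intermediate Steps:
N = -1
p = 811801 (p = (-901)**2 = 811801)
D = -680 (D = 5487 - 6167 = -680)
(-1229804/p + 3077000/((12098*(-6))))/((N*D)) = (-1229804/811801 + 3077000/((12098*(-6))))/((-1*(-680))) = (-1229804*1/811801 + 3077000/(-72588))/680 = (-1229804/811801 + 3077000*(-1/72588))*(1/680) = (-1229804/811801 - 769250/18147)*(1/680) = -646795172438/14731752747*1/680 = -323397586219/5008795933980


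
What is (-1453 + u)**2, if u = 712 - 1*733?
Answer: 2172676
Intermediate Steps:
u = -21 (u = 712 - 733 = -21)
(-1453 + u)**2 = (-1453 - 21)**2 = (-1474)**2 = 2172676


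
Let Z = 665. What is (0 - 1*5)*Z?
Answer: -3325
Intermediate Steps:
(0 - 1*5)*Z = (0 - 1*5)*665 = (0 - 5)*665 = -5*665 = -3325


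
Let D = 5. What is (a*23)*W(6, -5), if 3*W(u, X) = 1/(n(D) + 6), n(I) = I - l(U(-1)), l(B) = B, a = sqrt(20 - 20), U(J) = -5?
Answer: 0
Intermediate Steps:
a = 0 (a = sqrt(0) = 0)
n(I) = 5 + I (n(I) = I - 1*(-5) = I + 5 = 5 + I)
W(u, X) = 1/48 (W(u, X) = 1/(3*((5 + 5) + 6)) = 1/(3*(10 + 6)) = (1/3)/16 = (1/3)*(1/16) = 1/48)
(a*23)*W(6, -5) = (0*23)*(1/48) = 0*(1/48) = 0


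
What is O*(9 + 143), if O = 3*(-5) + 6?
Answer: -1368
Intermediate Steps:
O = -9 (O = -15 + 6 = -9)
O*(9 + 143) = -9*(9 + 143) = -9*152 = -1368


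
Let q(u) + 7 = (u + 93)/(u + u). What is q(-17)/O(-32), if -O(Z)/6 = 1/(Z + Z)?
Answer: -5024/51 ≈ -98.510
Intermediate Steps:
O(Z) = -3/Z (O(Z) = -6/(Z + Z) = -6*1/(2*Z) = -3/Z)
q(u) = -7 + (93 + u)/(2*u) (q(u) = -7 + (u + 93)/(u + u) = -7 + (93 + u)/((2*u)) = -7 + (93 + u)*(1/(2*u)) = -7 + (93 + u)/(2*u))
q(-17)/O(-32) = ((½)*(93 - 13*(-17))/(-17))/((-3/(-32))) = ((½)*(-1/17)*(93 + 221))/((-3*(-1/32))) = ((½)*(-1/17)*314)/(3/32) = -157/17*32/3 = -5024/51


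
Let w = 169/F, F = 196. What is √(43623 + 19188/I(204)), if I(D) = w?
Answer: 3*√1237015/13 ≈ 256.66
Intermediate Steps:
w = 169/196 ≈ 0.86224
I(D) = 169/196
√(43623 + 19188/I(204)) = √(43623 + 19188/(169/196)) = √(43623 + 19188*(196/169)) = √(43623 + 289296/13) = √(856395/13) = 3*√1237015/13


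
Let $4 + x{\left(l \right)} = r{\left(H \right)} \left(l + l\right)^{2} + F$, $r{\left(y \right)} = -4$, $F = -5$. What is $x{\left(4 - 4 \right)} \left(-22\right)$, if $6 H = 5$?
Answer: $198$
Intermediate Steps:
$H = \frac{5}{6}$ ($H = \frac{1}{6} \cdot 5 = \frac{5}{6} \approx 0.83333$)
$x{\left(l \right)} = -9 - 16 l^{2}$ ($x{\left(l \right)} = -4 - \left(5 + 4 \left(l + l\right)^{2}\right) = -4 - \left(5 + 4 \left(2 l\right)^{2}\right) = -4 - \left(5 + 4 \cdot 4 l^{2}\right) = -4 - \left(5 + 16 l^{2}\right) = -9 - 16 l^{2}$)
$x{\left(4 - 4 \right)} \left(-22\right) = \left(-9 - 16 \left(4 - 4\right)^{2}\right) \left(-22\right) = \left(-9 - 16 \cdot 0^{2}\right) \left(-22\right) = \left(-9 - 0\right) \left(-22\right) = \left(-9 + 0\right) \left(-22\right) = \left(-9\right) \left(-22\right) = 198$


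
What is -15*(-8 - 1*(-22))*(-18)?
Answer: 3780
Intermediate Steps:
-15*(-8 - 1*(-22))*(-18) = -15*(-8 + 22)*(-18) = -15*14*(-18) = -210*(-18) = 3780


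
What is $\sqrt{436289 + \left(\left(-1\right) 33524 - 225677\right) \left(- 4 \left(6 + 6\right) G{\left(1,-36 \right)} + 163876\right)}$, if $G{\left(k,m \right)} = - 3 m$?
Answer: $i \sqrt{41132688803} \approx 2.0281 \cdot 10^{5} i$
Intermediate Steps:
$\sqrt{436289 + \left(\left(-1\right) 33524 - 225677\right) \left(- 4 \left(6 + 6\right) G{\left(1,-36 \right)} + 163876\right)} = \sqrt{436289 + \left(\left(-1\right) 33524 - 225677\right) \left(- 4 \left(6 + 6\right) \left(\left(-3\right) \left(-36\right)\right) + 163876\right)} = \sqrt{436289 + \left(-33524 - 225677\right) \left(\left(-4\right) 12 \cdot 108 + 163876\right)} = \sqrt{436289 - 259201 \left(\left(-48\right) 108 + 163876\right)} = \sqrt{436289 - 259201 \left(-5184 + 163876\right)} = \sqrt{436289 - 41133125092} = \sqrt{-41132688803} = i \sqrt{41132688803}$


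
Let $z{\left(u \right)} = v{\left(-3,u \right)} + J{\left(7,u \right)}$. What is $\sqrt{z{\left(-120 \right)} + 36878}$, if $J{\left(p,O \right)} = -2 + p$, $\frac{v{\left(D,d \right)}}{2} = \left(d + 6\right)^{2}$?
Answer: $5 \sqrt{2515} \approx 250.75$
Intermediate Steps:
$v{\left(D,d \right)} = 2 \left(6 + d\right)^{2}$ ($v{\left(D,d \right)} = 2 \left(d + 6\right)^{2} = 2 \left(6 + d\right)^{2}$)
$z{\left(u \right)} = 5 + 2 \left(6 + u\right)^{2}$ ($z{\left(u \right)} = 2 \left(6 + u\right)^{2} + \left(-2 + 7\right) = 2 \left(6 + u\right)^{2} + 5 = 5 + 2 \left(6 + u\right)^{2}$)
$\sqrt{z{\left(-120 \right)} + 36878} = \sqrt{\left(5 + 2 \left(6 - 120\right)^{2}\right) + 36878} = \sqrt{\left(5 + 2 \left(-114\right)^{2}\right) + 36878} = \sqrt{\left(5 + 2 \cdot 12996\right) + 36878} = \sqrt{\left(5 + 25992\right) + 36878} = \sqrt{25997 + 36878} = \sqrt{62875} = 5 \sqrt{2515}$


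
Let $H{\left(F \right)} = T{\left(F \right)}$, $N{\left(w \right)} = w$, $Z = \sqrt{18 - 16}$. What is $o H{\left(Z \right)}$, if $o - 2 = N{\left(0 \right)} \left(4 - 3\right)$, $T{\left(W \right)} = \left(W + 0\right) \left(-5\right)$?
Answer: $- 10 \sqrt{2} \approx -14.142$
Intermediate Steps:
$Z = \sqrt{2} \approx 1.4142$
$T{\left(W \right)} = - 5 W$ ($T{\left(W \right)} = W \left(-5\right) = - 5 W$)
$H{\left(F \right)} = - 5 F$
$o = 2$ ($o = 2 + 0 \left(4 - 3\right) = 2 + 0 \cdot 1 = 2 + 0 = 2$)
$o H{\left(Z \right)} = 2 \left(- 5 \sqrt{2}\right) = - 10 \sqrt{2}$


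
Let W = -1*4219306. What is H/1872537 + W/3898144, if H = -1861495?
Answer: -7578591082301/3649709435664 ≈ -2.0765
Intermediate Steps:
W = -4219306
H/1872537 + W/3898144 = -1861495/1872537 - 4219306/3898144 = -1861495*1/1872537 - 4219306*1/3898144 = -1861495/1872537 - 2109653/1949072 = -7578591082301/3649709435664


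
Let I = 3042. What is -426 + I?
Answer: 2616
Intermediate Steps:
-426 + I = -426 + 3042 = 2616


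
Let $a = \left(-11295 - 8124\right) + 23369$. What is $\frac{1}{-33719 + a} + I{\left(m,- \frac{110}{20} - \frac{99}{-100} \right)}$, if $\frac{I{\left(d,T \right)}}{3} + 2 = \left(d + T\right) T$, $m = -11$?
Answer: $\frac{60684185807}{297690000} \approx 203.85$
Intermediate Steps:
$a = 3950$ ($a = \left(-11295 - 8124\right) + 23369 = -19419 + 23369 = 3950$)
$I{\left(d,T \right)} = -6 + 3 T \left(T + d\right)$ ($I{\left(d,T \right)} = -6 + 3 \left(d + T\right) T = -6 + 3 \left(T + d\right) T = -6 + 3 T \left(T + d\right)$)
$\frac{1}{-33719 + a} + I{\left(m,- \frac{110}{20} - \frac{99}{-100} \right)} = \frac{1}{-33719 + 3950} + \left(-6 + 3 \left(- \frac{110}{20} - \frac{99}{-100}\right)^{2} + 3 \left(- \frac{110}{20} - \frac{99}{-100}\right) \left(-11\right)\right) = \frac{1}{-29769} + \left(-6 + 3 \left(\left(-110\right) \frac{1}{20} - - \frac{99}{100}\right)^{2} + 3 \left(\left(-110\right) \frac{1}{20} - - \frac{99}{100}\right) \left(-11\right)\right) = - \frac{1}{29769} + \left(-6 + 3 \left(- \frac{11}{2} + \frac{99}{100}\right)^{2} + 3 \left(- \frac{11}{2} + \frac{99}{100}\right) \left(-11\right)\right) = - \frac{1}{29769} + \left(-6 + 3 \left(- \frac{451}{100}\right)^{2} + 3 \left(- \frac{451}{100}\right) \left(-11\right)\right) = - \frac{1}{29769} + \left(-6 + 3 \cdot \frac{203401}{10000} + \frac{14883}{100}\right) = - \frac{1}{29769} + \left(-6 + \frac{610203}{10000} + \frac{14883}{100}\right) = - \frac{1}{29769} + \frac{2038503}{10000} = \frac{60684185807}{297690000}$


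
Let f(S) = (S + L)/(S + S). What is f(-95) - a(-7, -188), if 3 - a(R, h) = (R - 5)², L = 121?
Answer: 13382/95 ≈ 140.86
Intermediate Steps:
a(R, h) = 3 - (-5 + R)² (a(R, h) = 3 - (R - 5)² = 3 - (-5 + R)²)
f(S) = (121 + S)/(2*S) (f(S) = (S + 121)/(S + S) = (121 + S)/((2*S)) = (121 + S)*(1/(2*S)) = (121 + S)/(2*S))
f(-95) - a(-7, -188) = (½)*(121 - 95)/(-95) - (3 - (-5 - 7)²) = (½)*(-1/95)*26 - (3 - 1*(-12)²) = -13/95 - (3 - 1*144) = -13/95 - (3 - 144) = -13/95 - 1*(-141) = -13/95 + 141 = 13382/95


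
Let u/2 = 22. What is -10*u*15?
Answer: -6600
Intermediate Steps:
u = 44 (u = 2*22 = 44)
-10*u*15 = -10*44*15 = -440*15 = -6600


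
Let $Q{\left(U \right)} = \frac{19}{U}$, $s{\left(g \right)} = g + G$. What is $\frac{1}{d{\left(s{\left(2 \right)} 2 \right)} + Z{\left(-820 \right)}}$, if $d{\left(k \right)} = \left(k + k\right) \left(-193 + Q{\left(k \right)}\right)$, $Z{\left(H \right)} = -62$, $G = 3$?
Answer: $- \frac{1}{3884} \approx -0.00025747$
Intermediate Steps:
$s{\left(g \right)} = 3 + g$ ($s{\left(g \right)} = g + 3 = 3 + g$)
$d{\left(k \right)} = 2 k \left(-193 + \frac{19}{k}\right)$ ($d{\left(k \right)} = \left(k + k\right) \left(-193 + \frac{19}{k}\right) = 2 k \left(-193 + \frac{19}{k}\right)$)
$\frac{1}{d{\left(s{\left(2 \right)} 2 \right)} + Z{\left(-820 \right)}} = \frac{1}{\left(38 - 386 \left(3 + 2\right) 2\right) - 62} = \frac{1}{\left(38 - 386 \cdot 5 \cdot 2\right) - 62} = \frac{1}{\left(38 - 3860\right) - 62} = \frac{1}{-3822 - 62} = \frac{1}{-3884} = - \frac{1}{3884}$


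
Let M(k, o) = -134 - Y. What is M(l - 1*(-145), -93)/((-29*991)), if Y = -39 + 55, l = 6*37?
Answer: 150/28739 ≈ 0.0052194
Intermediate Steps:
l = 222
Y = 16
M(k, o) = -150 (M(k, o) = -134 - 1*16 = -134 - 16 = -150)
M(l - 1*(-145), -93)/((-29*991)) = -150/((-29*991)) = -150/(-28739) = -150*(-1/28739) = 150/28739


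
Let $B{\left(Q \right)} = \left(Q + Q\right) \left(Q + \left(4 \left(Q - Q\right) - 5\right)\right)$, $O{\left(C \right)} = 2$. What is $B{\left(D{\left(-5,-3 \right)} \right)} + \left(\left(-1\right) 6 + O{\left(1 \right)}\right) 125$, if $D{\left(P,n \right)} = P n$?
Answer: $-200$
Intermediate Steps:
$B{\left(Q \right)} = 2 Q \left(-5 + Q\right)$ ($B{\left(Q \right)} = 2 Q \left(Q + \left(4 \cdot 0 - 5\right)\right) = 2 Q \left(Q + \left(0 - 5\right)\right) = 2 Q \left(Q - 5\right) = 2 Q \left(-5 + Q\right)$)
$B{\left(D{\left(-5,-3 \right)} \right)} + \left(\left(-1\right) 6 + O{\left(1 \right)}\right) 125 = 2 \left(\left(-5\right) \left(-3\right)\right) \left(-5 - -15\right) + \left(\left(-1\right) 6 + 2\right) 125 = 2 \cdot 15 \left(-5 + 15\right) + \left(-6 + 2\right) 125 = 2 \cdot 15 \cdot 10 - 500 = 300 - 500 = -200$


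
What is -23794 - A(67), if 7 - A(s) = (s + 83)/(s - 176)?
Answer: -2594459/109 ≈ -23802.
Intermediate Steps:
A(s) = 7 - (83 + s)/(-176 + s) (A(s) = 7 - (s + 83)/(s - 176) = 7 - (83 + s)/(-176 + s))
-23794 - A(67) = -23794 - (-1315 + 6*67)/(-176 + 67) = -23794 - (-1315 + 402)/(-109) = -23794 - (-1)*(-913)/109 = -23794 - 1*913/109 = -23794 - 913/109 = -2594459/109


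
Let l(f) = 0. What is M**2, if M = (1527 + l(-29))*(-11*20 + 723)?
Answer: 589948422561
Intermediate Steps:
M = 768081 (M = (1527 + 0)*(-11*20 + 723) = 1527*(-220 + 723) = 1527*503 = 768081)
M**2 = 768081**2 = 589948422561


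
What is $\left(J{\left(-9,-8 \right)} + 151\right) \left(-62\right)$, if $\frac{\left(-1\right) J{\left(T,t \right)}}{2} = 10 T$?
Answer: $-20522$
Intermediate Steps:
$J{\left(T,t \right)} = - 20 T$ ($J{\left(T,t \right)} = - 2 \cdot 10 T = - 20 T$)
$\left(J{\left(-9,-8 \right)} + 151\right) \left(-62\right) = \left(\left(-20\right) \left(-9\right) + 151\right) \left(-62\right) = \left(180 + 151\right) \left(-62\right) = 331 \left(-62\right) = -20522$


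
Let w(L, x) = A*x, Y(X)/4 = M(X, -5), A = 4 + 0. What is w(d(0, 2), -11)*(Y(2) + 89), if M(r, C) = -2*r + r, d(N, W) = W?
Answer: -3564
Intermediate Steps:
A = 4
M(r, C) = -r
Y(X) = -4*X (Y(X) = 4*(-X) = -4*X)
w(L, x) = 4*x
w(d(0, 2), -11)*(Y(2) + 89) = (4*(-11))*(-4*2 + 89) = -44*(-8 + 89) = -44*81 = -3564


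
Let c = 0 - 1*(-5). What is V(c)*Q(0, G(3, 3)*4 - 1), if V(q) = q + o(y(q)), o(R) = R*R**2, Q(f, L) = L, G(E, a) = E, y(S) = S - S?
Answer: 55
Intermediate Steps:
y(S) = 0
c = 5 (c = 0 + 5 = 5)
o(R) = R**3
V(q) = q (V(q) = q + 0**3 = q + 0 = q)
V(c)*Q(0, G(3, 3)*4 - 1) = 5*(3*4 - 1) = 5*(12 - 1) = 5*11 = 55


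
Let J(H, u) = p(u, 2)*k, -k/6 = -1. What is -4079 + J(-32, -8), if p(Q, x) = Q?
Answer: -4127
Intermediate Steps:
k = 6 (k = -6*(-1) = 6)
J(H, u) = 6*u (J(H, u) = u*6 = 6*u)
-4079 + J(-32, -8) = -4079 + 6*(-8) = -4079 - 48 = -4127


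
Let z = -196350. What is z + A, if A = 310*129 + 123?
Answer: -156237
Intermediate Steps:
A = 40113 (A = 39990 + 123 = 40113)
z + A = -196350 + 40113 = -156237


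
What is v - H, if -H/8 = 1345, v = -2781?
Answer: 7979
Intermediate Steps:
H = -10760 (H = -8*1345 = -10760)
v - H = -2781 - 1*(-10760) = -2781 + 10760 = 7979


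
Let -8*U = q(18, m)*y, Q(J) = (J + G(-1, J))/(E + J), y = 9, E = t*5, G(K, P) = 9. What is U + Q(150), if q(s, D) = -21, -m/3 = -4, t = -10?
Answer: 5043/200 ≈ 25.215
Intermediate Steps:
m = 12 (m = -3*(-4) = 12)
E = -50 (E = -10*5 = -50)
Q(J) = (9 + J)/(-50 + J) (Q(J) = (J + 9)/(-50 + J) = (9 + J)/(-50 + J))
U = 189/8 (U = -(-21)*9/8 = -⅛*(-189) = 189/8 ≈ 23.625)
U + Q(150) = 189/8 + (9 + 150)/(-50 + 150) = 189/8 + 159/100 = 5043/200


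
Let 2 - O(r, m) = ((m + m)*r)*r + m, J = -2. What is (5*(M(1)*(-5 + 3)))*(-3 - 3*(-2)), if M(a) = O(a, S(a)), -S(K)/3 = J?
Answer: 480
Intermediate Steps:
S(K) = 6 (S(K) = -3*(-2) = 6)
O(r, m) = 2 - m - 2*m*r² (O(r, m) = 2 - (((m + m)*r)*r + m) = 2 - (((2*m)*r)*r + m) = 2 - ((2*m*r)*r + m) = 2 - (2*m*r² + m) = 2 - (m + 2*m*r²) = 2 + (-m - 2*m*r²) = 2 - m - 2*m*r²)
M(a) = -4 - 12*a² (M(a) = 2 - 1*6 - 2*6*a² = 2 - 6 - 12*a² = -4 - 12*a²)
(5*(M(1)*(-5 + 3)))*(-3 - 3*(-2)) = (5*((-4 - 12*1²)*(-5 + 3)))*(-3 - 3*(-2)) = (5*((-4 - 12*1)*(-2)))*(-3 + 6) = (5*((-4 - 12)*(-2)))*3 = (5*(-16*(-2)))*3 = (5*32)*3 = 160*3 = 480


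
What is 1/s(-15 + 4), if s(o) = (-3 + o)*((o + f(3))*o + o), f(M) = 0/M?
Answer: -1/1540 ≈ -0.00064935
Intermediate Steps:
f(M) = 0
s(o) = (-3 + o)*(o + o**2) (s(o) = (-3 + o)*((o + 0)*o + o) = (-3 + o)*(o*o + o) = (-3 + o)*(o**2 + o) = (-3 + o)*(o + o**2))
1/s(-15 + 4) = 1/((-15 + 4)*(-3 + (-15 + 4)**2 - 2*(-15 + 4))) = 1/(-11*(-3 + (-11)**2 - 2*(-11))) = 1/(-11*(-3 + 121 + 22)) = 1/(-11*140) = 1/(-1540) = -1/1540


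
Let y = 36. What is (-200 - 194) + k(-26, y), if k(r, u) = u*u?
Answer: 902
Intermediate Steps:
k(r, u) = u²
(-200 - 194) + k(-26, y) = (-200 - 194) + 36² = -394 + 1296 = 902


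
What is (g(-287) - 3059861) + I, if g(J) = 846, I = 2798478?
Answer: -260537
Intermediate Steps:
(g(-287) - 3059861) + I = (846 - 3059861) + 2798478 = -3059015 + 2798478 = -260537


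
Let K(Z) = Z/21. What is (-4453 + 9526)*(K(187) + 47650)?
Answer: 1692415367/7 ≈ 2.4177e+8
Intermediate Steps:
K(Z) = Z/21 (K(Z) = Z*(1/21) = Z/21)
(-4453 + 9526)*(K(187) + 47650) = (-4453 + 9526)*((1/21)*187 + 47650) = 5073*(187/21 + 47650) = 5073*(1000837/21) = 1692415367/7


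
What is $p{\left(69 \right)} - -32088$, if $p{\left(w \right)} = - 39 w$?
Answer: $29397$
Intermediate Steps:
$p{\left(69 \right)} - -32088 = \left(-39\right) 69 - -32088 = -2691 + 32088 = 29397$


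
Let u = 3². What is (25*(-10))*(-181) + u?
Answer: 45259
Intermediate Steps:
u = 9
(25*(-10))*(-181) + u = (25*(-10))*(-181) + 9 = -250*(-181) + 9 = 45250 + 9 = 45259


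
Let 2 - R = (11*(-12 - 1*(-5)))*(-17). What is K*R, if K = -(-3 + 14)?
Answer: 14377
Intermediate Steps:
K = -11 (K = -1*11 = -11)
R = -1307 (R = 2 - 11*(-12 - 1*(-5))*(-17) = 2 - 11*(-12 + 5)*(-17) = 2 - 11*(-7)*(-17) = 2 - (-77)*(-17) = 2 - 1*1309 = 2 - 1309 = -1307)
K*R = -11*(-1307) = 14377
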